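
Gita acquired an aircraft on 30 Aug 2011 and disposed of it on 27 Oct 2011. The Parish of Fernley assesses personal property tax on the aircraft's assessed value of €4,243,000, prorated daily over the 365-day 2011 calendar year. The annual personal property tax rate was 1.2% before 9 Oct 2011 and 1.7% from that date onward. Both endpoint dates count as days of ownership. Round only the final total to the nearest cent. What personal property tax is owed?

€9,334.60

30 Aug – 8 Oct 2011: 40 days at 1.2% → €4,243,000 × 1.2% × 40/365 = €5,579.8356
9 Oct – 27 Oct 2011: 19 days at 1.7% → €4,243,000 × 1.7% × 19/365 = €3,754.7644
Total = €9,334.6000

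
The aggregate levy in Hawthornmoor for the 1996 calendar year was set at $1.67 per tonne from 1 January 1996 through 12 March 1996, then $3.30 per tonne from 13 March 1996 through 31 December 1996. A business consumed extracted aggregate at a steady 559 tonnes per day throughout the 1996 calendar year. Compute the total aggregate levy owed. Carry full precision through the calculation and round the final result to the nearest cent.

$609,555.96

1 January – 12 March 1996: 72 days × 559 tonnes/day = 40,248 tonnes at $1.67/tonne → $67,214.16
13 March – 31 December 1996: 294 days × 559 tonnes/day = 164,346 tonnes at $3.30/tonne → $542,341.80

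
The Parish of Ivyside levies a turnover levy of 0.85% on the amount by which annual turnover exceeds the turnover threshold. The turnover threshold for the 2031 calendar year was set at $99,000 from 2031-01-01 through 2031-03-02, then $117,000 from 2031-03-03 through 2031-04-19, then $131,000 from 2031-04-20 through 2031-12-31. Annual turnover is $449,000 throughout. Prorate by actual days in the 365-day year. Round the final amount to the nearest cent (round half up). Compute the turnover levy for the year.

2031-01-01 to 2031-03-02: 61 days, exemption $99,000 → ($449,000 − $99,000) × 0.85% × 61/365 = $497.1918
2031-03-03 to 2031-04-19: 48 days, exemption $117,000 → ($449,000 − $117,000) × 0.85% × 48/365 = $371.1123
2031-04-20 to 2031-12-31: 256 days, exemption $131,000 → ($449,000 − $131,000) × 0.85% × 256/365 = $1,895.8027
Total = $2,764.1068

$2,764.11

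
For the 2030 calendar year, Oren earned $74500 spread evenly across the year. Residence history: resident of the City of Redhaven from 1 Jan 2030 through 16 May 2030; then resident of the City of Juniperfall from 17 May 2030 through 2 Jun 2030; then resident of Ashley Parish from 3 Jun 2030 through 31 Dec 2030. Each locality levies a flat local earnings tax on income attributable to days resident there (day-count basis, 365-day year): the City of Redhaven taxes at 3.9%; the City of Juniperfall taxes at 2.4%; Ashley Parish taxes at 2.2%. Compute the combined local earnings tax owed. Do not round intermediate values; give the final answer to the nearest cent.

$2117.84

The City of Redhaven, 1 Jan – 16 May 2030: 136 days → $74500 × 3.9% × 136/365 = $1082.5973
The City of Juniperfall, 17 May – 2 Jun 2030: 17 days → $74500 × 2.4% × 17/365 = $83.2767
Ashley Parish, 3 Jun – 31 Dec 2030: 212 days → $74500 × 2.2% × 212/365 = $951.9671
Total = $2117.8411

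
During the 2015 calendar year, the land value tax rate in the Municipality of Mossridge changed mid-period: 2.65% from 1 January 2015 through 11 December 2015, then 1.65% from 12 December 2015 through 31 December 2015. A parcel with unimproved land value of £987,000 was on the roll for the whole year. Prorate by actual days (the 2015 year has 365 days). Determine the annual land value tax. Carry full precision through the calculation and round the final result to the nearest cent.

1 January – 11 December 2015: 345 days at 2.65% → £987,000 × 2.65% × 345/365 = £24,722.3219
12 December – 31 December 2015: 20 days at 1.65% → £987,000 × 1.65% × 20/365 = £892.3562
Total = £25,614.6781

£25,614.68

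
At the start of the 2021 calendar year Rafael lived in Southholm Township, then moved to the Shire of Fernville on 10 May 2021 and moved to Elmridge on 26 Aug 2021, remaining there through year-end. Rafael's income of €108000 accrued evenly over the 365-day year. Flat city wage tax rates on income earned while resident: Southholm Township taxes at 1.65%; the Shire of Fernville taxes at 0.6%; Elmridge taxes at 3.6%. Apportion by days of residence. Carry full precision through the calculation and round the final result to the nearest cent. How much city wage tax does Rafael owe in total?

€2185.00

Southholm Township, 1 Jan – 9 May 2021: 129 days → €108000 × 1.65% × 129/365 = €629.8027
The Shire of Fernville, 10 May – 25 Aug 2021: 108 days → €108000 × 0.6% × 108/365 = €191.7370
Elmridge, 26 Aug – 31 Dec 2021: 128 days → €108000 × 3.6% × 128/365 = €1363.4630
Total = €2185.0027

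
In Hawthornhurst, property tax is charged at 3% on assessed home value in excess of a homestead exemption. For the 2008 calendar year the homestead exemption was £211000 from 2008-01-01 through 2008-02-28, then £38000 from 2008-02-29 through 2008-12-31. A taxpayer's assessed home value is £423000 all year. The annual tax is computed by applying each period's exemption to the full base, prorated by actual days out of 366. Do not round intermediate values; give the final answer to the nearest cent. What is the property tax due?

2008-01-01 to 2008-02-28: 59 days, exemption £211000 → (£423000 − £211000) × 3% × 59/366 = £1025.2459
2008-02-29 to 2008-12-31: 307 days, exemption £38000 → (£423000 − £38000) × 3% × 307/366 = £9688.1148
Total = £10713.3607

£10713.36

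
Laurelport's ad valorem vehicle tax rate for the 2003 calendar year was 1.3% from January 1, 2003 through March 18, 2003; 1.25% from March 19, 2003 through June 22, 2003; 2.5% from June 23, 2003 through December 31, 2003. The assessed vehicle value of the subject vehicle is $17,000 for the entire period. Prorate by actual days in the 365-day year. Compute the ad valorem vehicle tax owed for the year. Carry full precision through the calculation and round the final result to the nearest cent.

January 1 – March 18, 2003: 77 days at 1.3% → $17,000 × 1.3% × 77/365 = $46.6219
March 19 – June 22, 2003: 96 days at 1.25% → $17,000 × 1.25% × 96/365 = $55.8904
June 23 – December 31, 2003: 192 days at 2.5% → $17,000 × 2.5% × 192/365 = $223.5616
Total = $326.0740

$326.07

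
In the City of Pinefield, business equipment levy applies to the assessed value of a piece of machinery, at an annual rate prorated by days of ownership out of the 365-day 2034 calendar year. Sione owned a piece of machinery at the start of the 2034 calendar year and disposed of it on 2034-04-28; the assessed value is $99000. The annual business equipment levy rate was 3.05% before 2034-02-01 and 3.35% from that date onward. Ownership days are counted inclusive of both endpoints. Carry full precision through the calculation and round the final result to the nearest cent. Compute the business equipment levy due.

$1046.96

2034-01-01 to 2034-01-31: 31 days at 3.05% → $99000 × 3.05% × 31/365 = $256.4507
2034-02-01 to 2034-04-28: 87 days at 3.35% → $99000 × 3.35% × 87/365 = $790.5082
Total = $1046.9589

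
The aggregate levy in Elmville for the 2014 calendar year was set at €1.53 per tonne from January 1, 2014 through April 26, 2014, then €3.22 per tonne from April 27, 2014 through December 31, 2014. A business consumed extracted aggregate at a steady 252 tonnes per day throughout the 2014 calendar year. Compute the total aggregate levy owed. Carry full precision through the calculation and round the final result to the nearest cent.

€246,773.52

January 1 – April 26, 2014: 116 days × 252 tonnes/day = 29,232 tonnes at €1.53/tonne → €44,724.96
April 27 – December 31, 2014: 249 days × 252 tonnes/day = 62,748 tonnes at €3.22/tonne → €202,048.56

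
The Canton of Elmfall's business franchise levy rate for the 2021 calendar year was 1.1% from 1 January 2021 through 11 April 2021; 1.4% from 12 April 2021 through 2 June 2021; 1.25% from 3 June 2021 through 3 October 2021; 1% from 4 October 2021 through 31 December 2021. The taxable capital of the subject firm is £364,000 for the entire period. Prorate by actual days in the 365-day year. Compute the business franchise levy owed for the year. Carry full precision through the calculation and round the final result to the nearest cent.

£4,254.81

1 January – 11 April 2021: 101 days at 1.1% → £364,000 × 1.1% × 101/365 = £1,107.9562
12 April – 2 June 2021: 52 days at 1.4% → £364,000 × 1.4% × 52/365 = £726.0055
3 June – 3 October 2021: 123 days at 1.25% → £364,000 × 1.25% × 123/365 = £1,533.2877
4 October – 31 December 2021: 89 days at 1% → £364,000 × 1% × 89/365 = £887.5616
Total = £4,254.8110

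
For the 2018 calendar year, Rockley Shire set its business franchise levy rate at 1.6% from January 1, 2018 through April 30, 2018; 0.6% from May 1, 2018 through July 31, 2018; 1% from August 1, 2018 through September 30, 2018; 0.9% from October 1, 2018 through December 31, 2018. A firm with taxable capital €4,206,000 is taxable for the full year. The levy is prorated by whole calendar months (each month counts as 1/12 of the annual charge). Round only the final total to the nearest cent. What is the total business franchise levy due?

January 1 – April 30, 2018: 4 months at 1.6% → €4,206,000 × 1.6% × 4/12 = €22,432.0000
May 1 – July 31, 2018: 3 months at 0.6% → €4,206,000 × 0.6% × 3/12 = €6,309.0000
August 1 – September 30, 2018: 2 months at 1% → €4,206,000 × 1% × 2/12 = €7,010.0000
October 1 – December 31, 2018: 3 months at 0.9% → €4,206,000 × 0.9% × 3/12 = €9,463.5000
Total = €45,214.5000

€45,214.50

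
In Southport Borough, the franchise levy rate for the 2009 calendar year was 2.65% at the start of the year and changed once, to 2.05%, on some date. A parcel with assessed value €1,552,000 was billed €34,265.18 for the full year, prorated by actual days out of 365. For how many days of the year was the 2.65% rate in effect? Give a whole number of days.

Let d = days at the first rate; then 365 − d days at the second rate.
€1,552,000 × [2.65%·d + 2.05%·(365−d)] / 365 = €34,265.18
Solving gives d = 96, so the new rate took effect on 7 April 2009.

96 days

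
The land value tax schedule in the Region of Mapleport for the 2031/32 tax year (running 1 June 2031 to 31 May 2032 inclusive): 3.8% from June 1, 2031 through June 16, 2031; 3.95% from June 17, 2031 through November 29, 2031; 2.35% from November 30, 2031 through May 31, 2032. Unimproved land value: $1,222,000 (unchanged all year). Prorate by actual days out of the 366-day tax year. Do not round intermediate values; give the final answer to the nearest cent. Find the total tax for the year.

June 1 – June 16, 2031: 16 days at 3.8% → $1,222,000 × 3.8% × 16/366 = $2,029.9891
June 17 – November 29, 2031: 166 days at 3.95% → $1,222,000 × 3.95% × 166/366 = $21,892.4973
November 30, 2031 – May 31, 2032: 184 days at 2.35% → $1,222,000 × 2.35% × 184/366 = $14,436.9617
Total = $38,359.4481

$38,359.45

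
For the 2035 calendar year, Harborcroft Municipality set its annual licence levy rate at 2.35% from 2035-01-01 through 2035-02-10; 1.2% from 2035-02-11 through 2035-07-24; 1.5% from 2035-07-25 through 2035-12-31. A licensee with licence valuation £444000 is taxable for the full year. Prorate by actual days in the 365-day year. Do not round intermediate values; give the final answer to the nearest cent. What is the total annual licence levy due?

2035-01-01 to 2035-02-10: 41 days at 2.35% → £444000 × 2.35% × 41/365 = £1172.0384
2035-02-11 to 2035-07-24: 164 days at 1.2% → £444000 × 1.2% × 164/365 = £2393.9507
2035-07-25 to 2035-12-31: 160 days at 1.5% → £444000 × 1.5% × 160/365 = £2919.4521
Total = £6485.4411

£6485.44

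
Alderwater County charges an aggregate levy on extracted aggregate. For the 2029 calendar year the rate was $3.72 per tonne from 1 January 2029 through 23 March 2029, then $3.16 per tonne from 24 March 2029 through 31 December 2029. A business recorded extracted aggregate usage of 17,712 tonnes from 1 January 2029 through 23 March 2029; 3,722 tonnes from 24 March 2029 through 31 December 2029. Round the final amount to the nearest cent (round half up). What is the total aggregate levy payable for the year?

$77,650.16

1 January – 23 March 2029: 17,712 tonnes at $3.72/tonne → $65,888.64
24 March – 31 December 2029: 3,722 tonnes at $3.16/tonne → $11,761.52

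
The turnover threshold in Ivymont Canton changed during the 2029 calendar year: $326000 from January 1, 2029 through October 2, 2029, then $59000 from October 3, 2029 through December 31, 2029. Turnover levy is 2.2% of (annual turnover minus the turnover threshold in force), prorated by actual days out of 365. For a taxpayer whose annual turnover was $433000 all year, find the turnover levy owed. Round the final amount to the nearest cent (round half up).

$3802.38

January 1 – October 2, 2029: 275 days, exemption $326000 → ($433000 − $326000) × 2.2% × 275/365 = $1773.5616
October 3 – December 31, 2029: 90 days, exemption $59000 → ($433000 − $59000) × 2.2% × 90/365 = $2028.8219
Total = $3802.3836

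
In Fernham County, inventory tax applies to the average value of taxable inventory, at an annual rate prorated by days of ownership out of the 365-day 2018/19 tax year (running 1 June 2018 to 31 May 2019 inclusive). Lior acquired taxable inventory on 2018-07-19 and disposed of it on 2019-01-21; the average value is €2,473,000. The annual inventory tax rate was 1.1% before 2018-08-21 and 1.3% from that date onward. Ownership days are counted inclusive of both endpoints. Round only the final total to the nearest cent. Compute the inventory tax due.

€16,023.68

2018-07-19 to 2018-08-20: 33 days at 1.1% → €2,473,000 × 1.1% × 33/365 = €2,459.4493
2018-08-21 to 2019-01-21: 154 days at 1.3% → €2,473,000 × 1.3% × 154/365 = €13,564.2356
Total = €16,023.6849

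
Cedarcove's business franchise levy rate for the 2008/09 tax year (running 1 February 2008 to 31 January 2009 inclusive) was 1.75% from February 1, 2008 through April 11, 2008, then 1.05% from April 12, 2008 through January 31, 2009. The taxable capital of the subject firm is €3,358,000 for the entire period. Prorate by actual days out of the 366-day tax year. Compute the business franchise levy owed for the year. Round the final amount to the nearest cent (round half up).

February 1 – April 11, 2008: 71 days at 1.75% → €3,358,000 × 1.75% × 71/366 = €11,399.7678
April 12, 2008 – January 31, 2009: 295 days at 1.05% → €3,358,000 × 1.05% × 295/366 = €28,419.1393
Total = €39,818.9071

€39,818.91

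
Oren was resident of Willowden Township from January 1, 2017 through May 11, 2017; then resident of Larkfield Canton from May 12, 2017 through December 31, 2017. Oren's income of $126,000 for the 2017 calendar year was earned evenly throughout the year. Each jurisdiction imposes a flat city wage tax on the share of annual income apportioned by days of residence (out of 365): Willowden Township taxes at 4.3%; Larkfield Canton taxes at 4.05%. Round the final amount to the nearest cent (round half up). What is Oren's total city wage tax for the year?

$5,216.05

Willowden Township, January 1 – May 11, 2017: 131 days → $126,000 × 4.3% × 131/365 = $1,944.5425
Larkfield Canton, May 12 – December 31, 2017: 234 days → $126,000 × 4.05% × 234/365 = $3,271.5123
Total = $5,216.0548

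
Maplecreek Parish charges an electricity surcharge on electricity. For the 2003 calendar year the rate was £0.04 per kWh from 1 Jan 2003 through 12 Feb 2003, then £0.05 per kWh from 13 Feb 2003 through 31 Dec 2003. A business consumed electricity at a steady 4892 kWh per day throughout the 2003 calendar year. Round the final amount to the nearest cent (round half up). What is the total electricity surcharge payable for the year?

1 Jan – 12 Feb 2003: 43 days × 4892 kWh/day = 210,356 kWh at £0.04/kWh → £8414.24
13 Feb – 31 Dec 2003: 322 days × 4892 kWh/day = 1,575,224 kWh at £0.05/kWh → £78761.20

£87175.44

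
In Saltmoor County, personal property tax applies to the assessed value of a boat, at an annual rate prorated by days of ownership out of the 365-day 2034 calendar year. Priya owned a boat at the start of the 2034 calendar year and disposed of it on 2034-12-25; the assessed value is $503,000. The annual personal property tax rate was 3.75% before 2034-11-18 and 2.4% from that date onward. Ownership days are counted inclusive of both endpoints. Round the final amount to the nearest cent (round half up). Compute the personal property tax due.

$17,845.48

2034-01-01 to 2034-11-17: 321 days at 3.75% → $503,000 × 3.75% × 321/365 = $16,588.6644
2034-11-18 to 2034-12-25: 38 days at 2.4% → $503,000 × 2.4% × 38/365 = $1,256.8110
Total = $17,845.4753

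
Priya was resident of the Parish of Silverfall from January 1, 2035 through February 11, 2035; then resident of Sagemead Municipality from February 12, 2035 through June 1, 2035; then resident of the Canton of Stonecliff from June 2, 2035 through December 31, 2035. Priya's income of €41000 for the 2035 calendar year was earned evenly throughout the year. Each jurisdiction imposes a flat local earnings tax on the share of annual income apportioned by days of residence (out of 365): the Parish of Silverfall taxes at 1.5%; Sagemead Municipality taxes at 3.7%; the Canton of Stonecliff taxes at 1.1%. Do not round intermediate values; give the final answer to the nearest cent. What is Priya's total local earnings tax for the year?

The Parish of Silverfall, January 1 – February 11, 2035: 42 days → €41000 × 1.5% × 42/365 = €70.7671
Sagemead Municipality, February 12 – June 1, 2035: 110 days → €41000 × 3.7% × 110/365 = €457.1781
The Canton of Stonecliff, June 2 – December 31, 2035: 213 days → €41000 × 1.1% × 213/365 = €263.1863
Total = €791.1315

€791.13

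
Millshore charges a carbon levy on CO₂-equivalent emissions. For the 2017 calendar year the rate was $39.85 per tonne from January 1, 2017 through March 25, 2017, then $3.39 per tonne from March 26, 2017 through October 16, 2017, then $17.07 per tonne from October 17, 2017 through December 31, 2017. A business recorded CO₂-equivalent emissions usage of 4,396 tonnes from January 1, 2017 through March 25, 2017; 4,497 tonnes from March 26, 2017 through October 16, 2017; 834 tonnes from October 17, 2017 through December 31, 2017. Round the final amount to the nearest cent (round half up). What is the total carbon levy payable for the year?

$204,661.81

January 1 – March 25, 2017: 4,396 tonnes at $39.85/tonne → $175,180.60
March 26 – October 16, 2017: 4,497 tonnes at $3.39/tonne → $15,244.83
October 17 – December 31, 2017: 834 tonnes at $17.07/tonne → $14,236.38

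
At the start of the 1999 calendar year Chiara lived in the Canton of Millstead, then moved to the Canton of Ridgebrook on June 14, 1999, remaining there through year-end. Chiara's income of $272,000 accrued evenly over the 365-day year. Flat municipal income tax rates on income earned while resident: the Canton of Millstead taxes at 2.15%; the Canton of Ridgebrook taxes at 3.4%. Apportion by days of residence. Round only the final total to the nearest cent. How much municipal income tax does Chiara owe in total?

The Canton of Millstead, January 1 – June 13, 1999: 164 days → $272,000 × 2.15% × 164/365 = $2,627.5945
The Canton of Ridgebrook, June 14 – December 31, 1999: 201 days → $272,000 × 3.4% × 201/365 = $5,092.7342
Total = $7,720.3288

$7,720.33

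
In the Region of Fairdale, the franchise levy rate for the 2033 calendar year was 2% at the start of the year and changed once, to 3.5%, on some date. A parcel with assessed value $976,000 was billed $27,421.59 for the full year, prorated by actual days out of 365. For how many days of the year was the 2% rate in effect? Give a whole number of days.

Let d = days at the first rate; then 365 − d days at the second rate.
$976,000 × [2%·d + 3.5%·(365−d)] / 365 = $27,421.59
Solving gives d = 168, so the new rate took effect on 18 Jun 2033.

168 days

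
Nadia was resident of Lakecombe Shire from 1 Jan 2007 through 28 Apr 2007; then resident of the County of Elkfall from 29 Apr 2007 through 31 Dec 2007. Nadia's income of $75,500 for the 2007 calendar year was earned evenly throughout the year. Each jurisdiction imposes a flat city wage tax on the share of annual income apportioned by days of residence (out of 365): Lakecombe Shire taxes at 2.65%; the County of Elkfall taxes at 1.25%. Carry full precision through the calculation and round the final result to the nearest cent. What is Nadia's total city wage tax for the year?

$1,285.47

Lakecombe Shire, 1 Jan – 28 Apr 2007: 118 days → $75,500 × 2.65% × 118/365 = $646.8178
The County of Elkfall, 29 Apr – 31 Dec 2007: 247 days → $75,500 × 1.25% × 247/365 = $638.6473
Total = $1,285.4651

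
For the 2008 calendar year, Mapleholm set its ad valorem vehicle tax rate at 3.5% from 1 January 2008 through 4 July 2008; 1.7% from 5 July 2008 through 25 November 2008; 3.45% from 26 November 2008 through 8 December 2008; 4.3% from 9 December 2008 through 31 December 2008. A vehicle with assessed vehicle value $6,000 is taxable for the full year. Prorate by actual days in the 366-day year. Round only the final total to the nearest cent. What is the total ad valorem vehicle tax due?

$170.42

1 January – 4 July 2008: 186 days at 3.5% → $6,000 × 3.5% × 186/366 = $106.7213
5 July – 25 November 2008: 144 days at 1.7% → $6,000 × 1.7% × 144/366 = $40.1311
26 November – 8 December 2008: 13 days at 3.45% → $6,000 × 3.45% × 13/366 = $7.3525
9 December – 31 December 2008: 23 days at 4.3% → $6,000 × 4.3% × 23/366 = $16.2131
Total = $170.4180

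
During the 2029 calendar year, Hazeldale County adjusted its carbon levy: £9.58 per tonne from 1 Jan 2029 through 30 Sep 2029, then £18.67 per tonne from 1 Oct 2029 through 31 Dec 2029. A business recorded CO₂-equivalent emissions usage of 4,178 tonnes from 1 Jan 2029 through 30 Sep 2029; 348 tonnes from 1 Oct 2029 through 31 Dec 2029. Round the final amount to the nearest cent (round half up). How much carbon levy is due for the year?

£46,522.40

1 Jan – 30 Sep 2029: 4,178 tonnes at £9.58/tonne → £40,025.24
1 Oct – 31 Dec 2029: 348 tonnes at £18.67/tonne → £6,497.16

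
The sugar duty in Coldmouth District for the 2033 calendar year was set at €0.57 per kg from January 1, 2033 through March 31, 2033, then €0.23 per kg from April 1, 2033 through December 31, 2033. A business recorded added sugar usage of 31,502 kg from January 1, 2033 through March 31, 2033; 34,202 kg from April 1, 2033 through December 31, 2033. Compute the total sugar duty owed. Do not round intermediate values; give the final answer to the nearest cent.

January 1 – March 31, 2033: 31,502 kg at €0.57/kg → €17,956.14
April 1 – December 31, 2033: 34,202 kg at €0.23/kg → €7,866.46

€25,822.60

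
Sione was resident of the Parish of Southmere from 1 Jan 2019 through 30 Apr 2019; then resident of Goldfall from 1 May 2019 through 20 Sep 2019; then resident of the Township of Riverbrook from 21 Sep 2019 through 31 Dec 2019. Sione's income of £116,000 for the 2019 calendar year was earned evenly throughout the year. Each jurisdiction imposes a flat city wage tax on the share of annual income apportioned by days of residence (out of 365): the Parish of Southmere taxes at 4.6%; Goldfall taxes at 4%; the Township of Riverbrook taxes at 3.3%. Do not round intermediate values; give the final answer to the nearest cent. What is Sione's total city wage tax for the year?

£4,641.91

The Parish of Southmere, 1 Jan – 30 Apr 2019: 120 days → £116,000 × 4.6% × 120/365 = £1,754.3014
Goldfall, 1 May – 20 Sep 2019: 143 days → £116,000 × 4% × 143/365 = £1,817.8630
The Township of Riverbrook, 21 Sep – 31 Dec 2019: 102 days → £116,000 × 3.3% × 102/365 = £1,069.7425
Total = £4,641.9068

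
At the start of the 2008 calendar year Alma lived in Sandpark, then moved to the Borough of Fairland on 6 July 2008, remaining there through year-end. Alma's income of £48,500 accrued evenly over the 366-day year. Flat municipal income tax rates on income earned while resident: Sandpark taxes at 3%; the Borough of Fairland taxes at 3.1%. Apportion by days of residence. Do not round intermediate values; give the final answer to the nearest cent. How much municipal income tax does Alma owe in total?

£1,478.72

Sandpark, 1 January – 5 July 2008: 187 days → £48,500 × 3% × 187/366 = £743.4016
The Borough of Fairland, 6 July – 31 December 2008: 179 days → £48,500 × 3.1% × 179/366 = £735.3183
Total = £1,478.7199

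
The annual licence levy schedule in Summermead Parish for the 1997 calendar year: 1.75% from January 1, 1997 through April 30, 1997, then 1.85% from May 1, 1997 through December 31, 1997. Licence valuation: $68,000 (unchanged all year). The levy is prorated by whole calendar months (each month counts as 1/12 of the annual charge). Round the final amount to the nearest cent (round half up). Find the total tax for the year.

$1,235.33

January 1 – April 30, 1997: 4 months at 1.75% → $68,000 × 1.75% × 4/12 = $396.6667
May 1 – December 31, 1997: 8 months at 1.85% → $68,000 × 1.85% × 8/12 = $838.6667
Total = $1,235.3333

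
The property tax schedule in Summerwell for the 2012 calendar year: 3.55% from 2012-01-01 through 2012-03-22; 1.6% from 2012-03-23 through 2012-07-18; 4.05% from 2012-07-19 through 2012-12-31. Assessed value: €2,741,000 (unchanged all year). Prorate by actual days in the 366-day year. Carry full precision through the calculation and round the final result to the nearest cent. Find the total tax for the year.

2012-01-01 to 2012-03-22: 82 days at 3.55% → €2,741,000 × 3.55% × 82/366 = €21,800.6858
2012-03-23 to 2012-07-18: 118 days at 1.6% → €2,741,000 × 1.6% × 118/366 = €14,139.3661
2012-07-19 to 2012-12-31: 166 days at 4.05% → €2,741,000 × 4.05% × 166/366 = €50,349.0246
Total = €86,289.0765

€86,289.08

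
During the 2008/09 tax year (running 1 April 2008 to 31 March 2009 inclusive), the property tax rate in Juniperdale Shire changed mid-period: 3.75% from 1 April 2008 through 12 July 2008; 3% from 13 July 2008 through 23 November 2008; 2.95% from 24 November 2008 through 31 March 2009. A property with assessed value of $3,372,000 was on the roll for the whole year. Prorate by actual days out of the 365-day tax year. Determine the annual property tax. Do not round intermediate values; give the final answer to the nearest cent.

1 April – 12 July 2008: 103 days at 3.75% → $3,372,000 × 3.75% × 103/365 = $35,683.1507
13 July – 23 November 2008: 134 days at 3% → $3,372,000 × 3% × 134/365 = $37,138.1918
24 November 2008 – 31 March 2009: 128 days at 2.95% → $3,372,000 × 2.95% × 128/365 = $34,884.0329
Total = $107,705.3753

$107,705.38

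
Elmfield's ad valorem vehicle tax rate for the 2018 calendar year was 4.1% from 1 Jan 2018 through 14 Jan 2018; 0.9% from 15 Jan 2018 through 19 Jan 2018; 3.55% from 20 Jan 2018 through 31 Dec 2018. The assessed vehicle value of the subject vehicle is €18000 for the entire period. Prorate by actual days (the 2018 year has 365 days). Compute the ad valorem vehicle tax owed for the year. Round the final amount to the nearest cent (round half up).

1 Jan – 14 Jan 2018: 14 days at 4.1% → €18000 × 4.1% × 14/365 = €28.3068
15 Jan – 19 Jan 2018: 5 days at 0.9% → €18000 × 0.9% × 5/365 = €2.2192
20 Jan – 31 Dec 2018: 346 days at 3.55% → €18000 × 3.55% × 346/365 = €605.7370
Total = €636.2630

€636.26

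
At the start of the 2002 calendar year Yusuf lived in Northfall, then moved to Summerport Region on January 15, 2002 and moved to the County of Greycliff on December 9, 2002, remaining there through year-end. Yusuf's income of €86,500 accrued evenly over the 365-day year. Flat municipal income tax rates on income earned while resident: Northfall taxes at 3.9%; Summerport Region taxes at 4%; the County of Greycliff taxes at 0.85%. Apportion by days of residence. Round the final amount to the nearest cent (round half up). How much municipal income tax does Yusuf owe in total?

€3,284.99

Northfall, January 1 – January 14, 2002: 14 days → €86,500 × 3.9% × 14/365 = €129.3945
Summerport Region, January 15 – December 8, 2002: 328 days → €86,500 × 4% × 328/365 = €3,109.2603
The County of Greycliff, December 9 – December 31, 2002: 23 days → €86,500 × 0.85% × 23/365 = €46.3308
Total = €3,284.9856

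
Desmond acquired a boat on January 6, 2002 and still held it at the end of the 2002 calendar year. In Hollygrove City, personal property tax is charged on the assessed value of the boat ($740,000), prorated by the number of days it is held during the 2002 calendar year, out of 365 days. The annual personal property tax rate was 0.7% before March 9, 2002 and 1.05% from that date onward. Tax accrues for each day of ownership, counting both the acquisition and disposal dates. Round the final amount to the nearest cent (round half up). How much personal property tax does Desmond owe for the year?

$7,223.62

January 6 – March 8, 2002: 62 days at 0.7% → $740,000 × 0.7% × 62/365 = $879.8904
March 9 – December 31, 2002: 298 days at 1.05% → $740,000 × 1.05% × 298/365 = $6,343.7260
Total = $7,223.6164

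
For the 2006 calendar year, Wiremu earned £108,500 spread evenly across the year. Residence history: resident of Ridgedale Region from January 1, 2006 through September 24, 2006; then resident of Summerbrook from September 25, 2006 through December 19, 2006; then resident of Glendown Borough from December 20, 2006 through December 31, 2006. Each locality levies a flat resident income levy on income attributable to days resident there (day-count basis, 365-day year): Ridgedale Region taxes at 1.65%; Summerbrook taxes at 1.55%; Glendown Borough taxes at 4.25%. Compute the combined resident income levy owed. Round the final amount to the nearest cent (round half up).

£1,857.43

Ridgedale Region, January 1 – September 24, 2006: 267 days → £108,500 × 1.65% × 267/365 = £1,309.5801
Summerbrook, September 25 – December 19, 2006: 86 days → £108,500 × 1.55% × 86/365 = £396.2479
Glendown Borough, December 20 – December 31, 2006: 12 days → £108,500 × 4.25% × 12/365 = £151.6027
Total = £1,857.4308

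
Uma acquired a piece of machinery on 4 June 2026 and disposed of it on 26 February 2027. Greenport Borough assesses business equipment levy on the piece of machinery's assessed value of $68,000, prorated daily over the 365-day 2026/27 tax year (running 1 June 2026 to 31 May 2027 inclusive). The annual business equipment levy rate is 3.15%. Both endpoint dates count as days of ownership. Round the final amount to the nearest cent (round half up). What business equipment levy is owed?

Days held (4 June 2026 – 26 February 2027): 268 out of 365
Tax = $68,000 × 3.15% × 268/365 = $1,572.7562

$1,572.76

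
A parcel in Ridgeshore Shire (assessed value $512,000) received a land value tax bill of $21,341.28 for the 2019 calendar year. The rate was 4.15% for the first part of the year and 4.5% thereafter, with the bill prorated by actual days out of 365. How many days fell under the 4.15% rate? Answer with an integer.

346 days

Let d = days at the first rate; then 365 − d days at the second rate.
$512,000 × [4.15%·d + 4.5%·(365−d)] / 365 = $21,341.28
Solving gives d = 346, so the new rate took effect on 13 Dec 2019.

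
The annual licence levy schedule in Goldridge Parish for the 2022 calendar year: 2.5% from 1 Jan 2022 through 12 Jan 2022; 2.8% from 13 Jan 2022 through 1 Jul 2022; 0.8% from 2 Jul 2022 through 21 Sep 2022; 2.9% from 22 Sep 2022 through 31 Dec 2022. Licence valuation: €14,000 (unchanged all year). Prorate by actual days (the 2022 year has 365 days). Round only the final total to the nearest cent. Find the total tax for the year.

1 Jan – 12 Jan 2022: 12 days at 2.5% → €14,000 × 2.5% × 12/365 = €11.5068
13 Jan – 1 Jul 2022: 170 days at 2.8% → €14,000 × 2.8% × 170/365 = €182.5753
2 Jul – 21 Sep 2022: 82 days at 0.8% → €14,000 × 0.8% × 82/365 = €25.1616
22 Sep – 31 Dec 2022: 101 days at 2.9% → €14,000 × 2.9% × 101/365 = €112.3452
Total = €331.5890

€331.59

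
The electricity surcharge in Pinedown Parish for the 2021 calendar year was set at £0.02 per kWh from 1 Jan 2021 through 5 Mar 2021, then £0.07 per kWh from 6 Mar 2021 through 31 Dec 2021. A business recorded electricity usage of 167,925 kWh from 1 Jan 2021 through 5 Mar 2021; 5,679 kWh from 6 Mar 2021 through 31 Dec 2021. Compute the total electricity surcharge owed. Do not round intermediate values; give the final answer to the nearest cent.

£3756.03

1 Jan – 5 Mar 2021: 167,925 kWh at £0.02/kWh → £3358.50
6 Mar – 31 Dec 2021: 5,679 kWh at £0.07/kWh → £397.53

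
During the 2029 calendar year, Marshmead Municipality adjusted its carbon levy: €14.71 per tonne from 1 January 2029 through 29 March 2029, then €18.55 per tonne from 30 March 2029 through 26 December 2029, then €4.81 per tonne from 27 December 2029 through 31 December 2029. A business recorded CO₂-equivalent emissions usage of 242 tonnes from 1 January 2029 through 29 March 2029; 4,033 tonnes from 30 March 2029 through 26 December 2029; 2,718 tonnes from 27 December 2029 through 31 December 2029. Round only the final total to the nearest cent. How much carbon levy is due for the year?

1 January – 29 March 2029: 242 tonnes at €14.71/tonne → €3,559.82
30 March – 26 December 2029: 4,033 tonnes at €18.55/tonne → €74,812.15
27 December – 31 December 2029: 2,718 tonnes at €4.81/tonne → €13,073.58

€91,445.55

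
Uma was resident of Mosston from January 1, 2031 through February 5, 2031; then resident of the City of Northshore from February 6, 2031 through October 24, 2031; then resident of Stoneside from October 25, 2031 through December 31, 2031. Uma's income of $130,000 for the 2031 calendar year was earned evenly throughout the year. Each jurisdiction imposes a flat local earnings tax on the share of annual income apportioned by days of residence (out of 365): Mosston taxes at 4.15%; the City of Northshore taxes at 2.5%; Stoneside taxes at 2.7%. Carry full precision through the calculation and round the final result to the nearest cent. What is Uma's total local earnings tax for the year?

$3,510.00

Mosston, January 1 – February 5, 2031: 36 days → $130,000 × 4.15% × 36/365 = $532.1096
The City of Northshore, February 6 – October 24, 2031: 261 days → $130,000 × 2.5% × 261/365 = $2,323.9726
Stoneside, October 25 – December 31, 2031: 68 days → $130,000 × 2.7% × 68/365 = $653.9178
Total = $3,510.0000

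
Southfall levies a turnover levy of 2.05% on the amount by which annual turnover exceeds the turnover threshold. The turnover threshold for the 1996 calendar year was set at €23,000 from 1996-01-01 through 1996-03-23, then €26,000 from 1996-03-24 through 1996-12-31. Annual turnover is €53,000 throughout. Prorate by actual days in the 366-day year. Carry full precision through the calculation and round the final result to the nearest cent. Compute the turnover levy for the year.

1996-01-01 to 1996-03-23: 83 days, exemption €23,000 → (€53,000 − €23,000) × 2.05% × 83/366 = €139.4672
1996-03-24 to 1996-12-31: 283 days, exemption €26,000 → (€53,000 − €26,000) × 2.05% × 283/366 = €427.9795
Total = €567.4467

€567.45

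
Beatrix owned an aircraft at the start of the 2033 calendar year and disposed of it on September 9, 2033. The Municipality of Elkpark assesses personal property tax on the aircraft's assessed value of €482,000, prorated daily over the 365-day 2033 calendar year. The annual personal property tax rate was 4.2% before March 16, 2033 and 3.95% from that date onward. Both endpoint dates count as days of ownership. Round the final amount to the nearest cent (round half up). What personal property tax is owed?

January 1 – March 15, 2033: 74 days at 4.2% → €482,000 × 4.2% × 74/365 = €4,104.2630
March 16 – September 9, 2033: 178 days at 3.95% → €482,000 × 3.95% × 178/365 = €9,284.7726
Total = €13,389.0356

€13,389.04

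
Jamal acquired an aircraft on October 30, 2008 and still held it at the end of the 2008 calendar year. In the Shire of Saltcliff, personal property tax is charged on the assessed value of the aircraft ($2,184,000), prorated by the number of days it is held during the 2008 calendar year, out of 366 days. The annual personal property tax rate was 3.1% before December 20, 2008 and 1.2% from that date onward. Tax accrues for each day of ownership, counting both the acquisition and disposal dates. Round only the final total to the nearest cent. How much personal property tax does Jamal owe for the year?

October 30 – December 19, 2008: 51 days at 3.1% → $2,184,000 × 3.1% × 51/366 = $9,434.1639
December 20 – December 31, 2008: 12 days at 1.2% → $2,184,000 × 1.2% × 12/366 = $859.2787
Total = $10,293.4426

$10,293.44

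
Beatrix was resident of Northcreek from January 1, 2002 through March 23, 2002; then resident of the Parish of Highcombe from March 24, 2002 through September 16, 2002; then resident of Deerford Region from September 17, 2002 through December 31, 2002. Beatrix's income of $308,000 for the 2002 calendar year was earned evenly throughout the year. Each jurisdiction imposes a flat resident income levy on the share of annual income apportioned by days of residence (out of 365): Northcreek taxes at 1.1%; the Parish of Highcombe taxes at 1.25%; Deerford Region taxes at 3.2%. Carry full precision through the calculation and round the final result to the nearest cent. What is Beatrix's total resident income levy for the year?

Northcreek, January 1 – March 23, 2002: 82 days → $308,000 × 1.1% × 82/365 = $761.1397
The Parish of Highcombe, March 24 – September 16, 2002: 177 days → $308,000 × 1.25% × 177/365 = $1,866.9863
Deerford Region, September 17 – December 31, 2002: 106 days → $308,000 × 3.2% × 106/365 = $2,862.2904
Total = $5,490.4164

$5,490.42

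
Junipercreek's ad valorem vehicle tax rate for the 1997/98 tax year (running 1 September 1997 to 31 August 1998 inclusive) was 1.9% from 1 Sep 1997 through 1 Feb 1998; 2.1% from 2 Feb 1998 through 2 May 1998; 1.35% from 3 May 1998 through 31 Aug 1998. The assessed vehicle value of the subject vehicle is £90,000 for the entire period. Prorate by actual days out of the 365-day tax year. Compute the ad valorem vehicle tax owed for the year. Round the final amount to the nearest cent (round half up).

1 Sep 1997 – 1 Feb 1998: 154 days at 1.9% → £90,000 × 1.9% × 154/365 = £721.4795
2 Feb – 2 May 1998: 90 days at 2.1% → £90,000 × 2.1% × 90/365 = £466.0274
3 May – 31 Aug 1998: 121 days at 1.35% → £90,000 × 1.35% × 121/365 = £402.7808
Total = £1,590.2877

£1,590.29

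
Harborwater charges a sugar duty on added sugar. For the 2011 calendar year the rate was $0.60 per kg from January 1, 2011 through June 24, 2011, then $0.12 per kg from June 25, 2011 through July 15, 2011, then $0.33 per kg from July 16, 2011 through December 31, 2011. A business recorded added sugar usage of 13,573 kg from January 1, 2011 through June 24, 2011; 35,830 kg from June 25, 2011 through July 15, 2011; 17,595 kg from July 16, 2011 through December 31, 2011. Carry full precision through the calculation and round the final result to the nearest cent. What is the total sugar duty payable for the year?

January 1 – June 24, 2011: 13,573 kg at $0.60/kg → $8143.80
June 25 – July 15, 2011: 35,830 kg at $0.12/kg → $4299.60
July 16 – December 31, 2011: 17,595 kg at $0.33/kg → $5806.35

$18249.75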